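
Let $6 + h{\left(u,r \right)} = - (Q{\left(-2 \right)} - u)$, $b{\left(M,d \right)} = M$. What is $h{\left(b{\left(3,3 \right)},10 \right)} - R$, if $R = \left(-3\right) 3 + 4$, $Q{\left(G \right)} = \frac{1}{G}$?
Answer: $\frac{5}{2} \approx 2.5$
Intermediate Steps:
$h{\left(u,r \right)} = - \frac{11}{2} + u$ ($h{\left(u,r \right)} = -6 - \left(\frac{1}{-2} - u\right) = -6 - \left(- \frac{1}{2} - u\right) = -6 + \left(\frac{1}{2} + u\right) = - \frac{11}{2} + u$)
$R = -5$ ($R = -9 + 4 = -5$)
$h{\left(b{\left(3,3 \right)},10 \right)} - R = \left(- \frac{11}{2} + 3\right) - -5 = - \frac{5}{2} + 5 = \frac{5}{2}$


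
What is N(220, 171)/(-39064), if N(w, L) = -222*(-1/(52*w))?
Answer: -111/223446080 ≈ -4.9676e-7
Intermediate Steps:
N(w, L) = 111/(26*w) (N(w, L) = -(-111)/(26*w) = 111/(26*w))
N(220, 171)/(-39064) = ((111/26)/220)/(-39064) = ((111/26)*(1/220))*(-1/39064) = (111/5720)*(-1/39064) = -111/223446080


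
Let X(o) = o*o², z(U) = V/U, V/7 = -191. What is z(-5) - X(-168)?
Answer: 23709497/5 ≈ 4.7419e+6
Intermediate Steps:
V = -1337 (V = 7*(-191) = -1337)
z(U) = -1337/U
X(o) = o³
z(-5) - X(-168) = -1337/(-5) - 1*(-168)³ = -1337*(-⅕) - 1*(-4741632) = 1337/5 + 4741632 = 23709497/5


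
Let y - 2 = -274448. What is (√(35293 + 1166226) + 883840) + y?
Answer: 609394 + √1201519 ≈ 6.1049e+5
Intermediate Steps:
y = -274446 (y = 2 - 274448 = -274446)
(√(35293 + 1166226) + 883840) + y = (√(35293 + 1166226) + 883840) - 274446 = (√1201519 + 883840) - 274446 = (883840 + √1201519) - 274446 = 609394 + √1201519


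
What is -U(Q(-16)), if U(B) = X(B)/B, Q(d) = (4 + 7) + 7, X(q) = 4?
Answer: -2/9 ≈ -0.22222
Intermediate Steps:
Q(d) = 18 (Q(d) = 11 + 7 = 18)
U(B) = 4/B
-U(Q(-16)) = -4/18 = -1*2/9 = -2/9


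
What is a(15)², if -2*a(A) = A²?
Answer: 50625/4 ≈ 12656.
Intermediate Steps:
a(A) = -A²/2
a(15)² = (-½*15²)² = (-½*225)² = (-225/2)² = 50625/4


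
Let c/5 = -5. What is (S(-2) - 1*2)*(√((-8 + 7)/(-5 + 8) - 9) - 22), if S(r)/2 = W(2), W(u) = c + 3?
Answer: 1012 - 92*I*√21/3 ≈ 1012.0 - 140.53*I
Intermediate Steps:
c = -25 (c = 5*(-5) = -25)
W(u) = -22 (W(u) = -25 + 3 = -22)
S(r) = -44 (S(r) = 2*(-22) = -44)
(S(-2) - 1*2)*(√((-8 + 7)/(-5 + 8) - 9) - 22) = (-44 - 1*2)*(√((-8 + 7)/(-5 + 8) - 9) - 22) = (-44 - 2)*(√(-1/3 - 9) - 22) = -46*(√(-1*⅓ - 9) - 22) = -46*(√(-⅓ - 9) - 22) = -46*(√(-28/3) - 22) = -46*(2*I*√21/3 - 22) = -46*(-22 + 2*I*√21/3) = 1012 - 92*I*√21/3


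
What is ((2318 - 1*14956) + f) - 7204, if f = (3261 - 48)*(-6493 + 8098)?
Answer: 5137023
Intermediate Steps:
f = 5156865 (f = 3213*1605 = 5156865)
((2318 - 1*14956) + f) - 7204 = ((2318 - 1*14956) + 5156865) - 7204 = ((2318 - 14956) + 5156865) - 7204 = (-12638 + 5156865) - 7204 = 5144227 - 7204 = 5137023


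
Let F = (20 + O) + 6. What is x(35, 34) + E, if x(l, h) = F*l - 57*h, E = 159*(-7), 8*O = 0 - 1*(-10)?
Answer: -8389/4 ≈ -2097.3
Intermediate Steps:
O = 5/4 (O = (0 - 1*(-10))/8 = (0 + 10)/8 = (⅛)*10 = 5/4 ≈ 1.2500)
F = 109/4 (F = (20 + 5/4) + 6 = 85/4 + 6 = 109/4 ≈ 27.250)
E = -1113
x(l, h) = -57*h + 109*l/4 (x(l, h) = 109*l/4 - 57*h = -57*h + 109*l/4)
x(35, 34) + E = (-57*34 + (109/4)*35) - 1113 = (-1938 + 3815/4) - 1113 = -3937/4 - 1113 = -8389/4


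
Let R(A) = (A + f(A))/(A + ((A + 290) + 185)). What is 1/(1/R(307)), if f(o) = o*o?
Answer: 8596/99 ≈ 86.828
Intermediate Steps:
f(o) = o²
R(A) = (A + A²)/(475 + 2*A) (R(A) = (A + A²)/(A + ((A + 290) + 185)) = (A + A²)/(A + ((290 + A) + 185)) = (A + A²)/(A + (475 + A)) = (A + A²)/(475 + 2*A))
1/(1/R(307)) = 1/(1/(307*(1 + 307)/(475 + 2*307))) = 1/(1/(307*308/(475 + 614))) = 1/(1/(307*308/1089)) = 1/(1/(307*(1/1089)*308)) = 1/(1/(8596/99)) = 1/(99/8596) = 8596/99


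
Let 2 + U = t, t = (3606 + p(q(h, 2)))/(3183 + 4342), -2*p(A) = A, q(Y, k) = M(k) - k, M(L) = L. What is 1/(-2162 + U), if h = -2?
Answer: -7525/16280494 ≈ -0.00046221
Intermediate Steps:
q(Y, k) = 0 (q(Y, k) = k - k = 0)
p(A) = -A/2
t = 3606/7525 (t = (3606 - ½*0)/(3183 + 4342) = (3606 + 0)/7525 = 3606*(1/7525) = 3606/7525 ≈ 0.47920)
U = -11444/7525 (U = -2 + 3606/7525 = -11444/7525 ≈ -1.5208)
1/(-2162 + U) = 1/(-2162 - 11444/7525) = 1/(-16280494/7525) = -7525/16280494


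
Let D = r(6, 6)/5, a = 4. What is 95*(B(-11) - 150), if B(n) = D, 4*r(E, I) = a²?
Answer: -14174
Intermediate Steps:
r(E, I) = 4 (r(E, I) = (¼)*4² = (¼)*16 = 4)
D = ⅘ (D = 4/5 = (⅕)*4 = ⅘ ≈ 0.80000)
B(n) = ⅘
95*(B(-11) - 150) = 95*(⅘ - 150) = 95*(-746/5) = -14174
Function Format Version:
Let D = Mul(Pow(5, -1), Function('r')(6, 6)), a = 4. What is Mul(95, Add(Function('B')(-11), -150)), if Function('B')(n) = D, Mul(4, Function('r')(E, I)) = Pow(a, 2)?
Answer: -14174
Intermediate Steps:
Function('r')(E, I) = 4 (Function('r')(E, I) = Mul(Rational(1, 4), Pow(4, 2)) = Mul(Rational(1, 4), 16) = 4)
D = Rational(4, 5) (D = Mul(Pow(5, -1), 4) = Mul(Rational(1, 5), 4) = Rational(4, 5) ≈ 0.80000)
Function('B')(n) = Rational(4, 5)
Mul(95, Add(Function('B')(-11), -150)) = Mul(95, Add(Rational(4, 5), -150)) = Mul(95, Rational(-746, 5)) = -14174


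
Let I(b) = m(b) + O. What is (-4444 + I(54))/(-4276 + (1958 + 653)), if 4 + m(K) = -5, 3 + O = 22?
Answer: 1478/555 ≈ 2.6631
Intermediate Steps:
O = 19 (O = -3 + 22 = 19)
m(K) = -9 (m(K) = -4 - 5 = -9)
I(b) = 10 (I(b) = -9 + 19 = 10)
(-4444 + I(54))/(-4276 + (1958 + 653)) = (-4444 + 10)/(-4276 + (1958 + 653)) = -4434/(-4276 + 2611) = -4434/(-1665) = -4434*(-1/1665) = 1478/555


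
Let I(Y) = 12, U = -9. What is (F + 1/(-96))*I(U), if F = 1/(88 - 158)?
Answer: -83/280 ≈ -0.29643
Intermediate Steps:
F = -1/70 (F = 1/(-70) = -1/70 ≈ -0.014286)
(F + 1/(-96))*I(U) = (-1/70 + 1/(-96))*12 = (-1/70 - 1/96)*12 = -83/3360*12 = -83/280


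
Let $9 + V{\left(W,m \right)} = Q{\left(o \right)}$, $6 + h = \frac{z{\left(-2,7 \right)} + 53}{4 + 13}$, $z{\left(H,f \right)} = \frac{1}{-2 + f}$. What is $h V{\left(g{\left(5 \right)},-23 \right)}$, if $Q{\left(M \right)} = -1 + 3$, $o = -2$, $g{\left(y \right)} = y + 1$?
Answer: $\frac{1708}{85} \approx 20.094$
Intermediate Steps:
$g{\left(y \right)} = 1 + y$
$h = - \frac{244}{85}$ ($h = -6 + \frac{\frac{1}{-2 + 7} + 53}{4 + 13} = -6 + \frac{\frac{1}{5} + 53}{17} = -6 + \left(\frac{1}{5} + 53\right) \frac{1}{17} = -6 + \frac{266}{5} \cdot \frac{1}{17} = -6 + \frac{266}{85} = - \frac{244}{85} \approx -2.8706$)
$Q{\left(M \right)} = 2$
$V{\left(W,m \right)} = -7$ ($V{\left(W,m \right)} = -9 + 2 = -7$)
$h V{\left(g{\left(5 \right)},-23 \right)} = \left(- \frac{244}{85}\right) \left(-7\right) = \frac{1708}{85}$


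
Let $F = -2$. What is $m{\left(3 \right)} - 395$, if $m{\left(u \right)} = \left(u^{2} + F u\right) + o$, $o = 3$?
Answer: $-389$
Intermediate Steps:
$m{\left(u \right)} = 3 + u^{2} - 2 u$ ($m{\left(u \right)} = \left(u^{2} - 2 u\right) + 3 = 3 + u^{2} - 2 u$)
$m{\left(3 \right)} - 395 = \left(3 + 3^{2} - 6\right) - 395 = \left(3 + 9 - 6\right) - 395 = 6 - 395 = -389$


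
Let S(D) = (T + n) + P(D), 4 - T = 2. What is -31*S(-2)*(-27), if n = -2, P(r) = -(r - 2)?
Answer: 3348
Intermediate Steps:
P(r) = 2 - r (P(r) = -(-2 + r) = 2 - r)
T = 2 (T = 4 - 1*2 = 4 - 2 = 2)
S(D) = 2 - D (S(D) = (2 - 2) + (2 - D) = 0 + (2 - D) = 2 - D)
-31*S(-2)*(-27) = -31*(2 - 1*(-2))*(-27) = -31*(2 + 2)*(-27) = -31*4*(-27) = -124*(-27) = 3348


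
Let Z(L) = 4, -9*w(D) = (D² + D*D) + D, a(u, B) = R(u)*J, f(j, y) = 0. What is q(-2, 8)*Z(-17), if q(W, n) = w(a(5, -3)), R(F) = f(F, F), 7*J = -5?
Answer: 0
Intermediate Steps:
J = -5/7 (J = (⅐)*(-5) = -5/7 ≈ -0.71429)
R(F) = 0
a(u, B) = 0 (a(u, B) = 0*(-5/7) = 0)
w(D) = -2*D²/9 - D/9 (w(D) = -((D² + D*D) + D)/9 = -((D² + D²) + D)/9 = -(2*D² + D)/9 = -(D + 2*D²)/9 = -2*D²/9 - D/9)
q(W, n) = 0 (q(W, n) = -⅑*0*(1 + 2*0) = -⅑*0*(1 + 0) = -⅑*0*1 = 0)
q(-2, 8)*Z(-17) = 0*4 = 0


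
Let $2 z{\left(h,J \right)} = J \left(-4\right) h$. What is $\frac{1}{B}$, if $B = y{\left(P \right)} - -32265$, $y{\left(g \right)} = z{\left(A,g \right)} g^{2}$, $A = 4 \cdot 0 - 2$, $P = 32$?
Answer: $\frac{1}{163337} \approx 6.1223 \cdot 10^{-6}$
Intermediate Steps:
$A = -2$ ($A = 0 - 2 = -2$)
$z{\left(h,J \right)} = - 2 J h$ ($z{\left(h,J \right)} = \frac{J \left(-4\right) h}{2} = \frac{- 4 J h}{2} = \frac{\left(-4\right) J h}{2} = - 2 J h$)
$y{\left(g \right)} = 4 g^{3}$ ($y{\left(g \right)} = \left(-2\right) g \left(-2\right) g^{2} = 4 g g^{2} = 4 g^{3}$)
$B = 163337$ ($B = 4 \cdot 32^{3} - -32265 = 4 \cdot 32768 + 32265 = 131072 + 32265 = 163337$)
$\frac{1}{B} = \frac{1}{163337}$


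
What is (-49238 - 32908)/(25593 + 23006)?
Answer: -82146/48599 ≈ -1.6903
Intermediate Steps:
(-49238 - 32908)/(25593 + 23006) = -82146/48599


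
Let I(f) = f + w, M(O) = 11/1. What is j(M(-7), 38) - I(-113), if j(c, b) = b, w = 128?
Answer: 23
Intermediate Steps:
M(O) = 11 (M(O) = 11*1 = 11)
I(f) = 128 + f (I(f) = f + 128 = 128 + f)
j(M(-7), 38) - I(-113) = 38 - (128 - 113) = 38 - 1*15 = 38 - 15 = 23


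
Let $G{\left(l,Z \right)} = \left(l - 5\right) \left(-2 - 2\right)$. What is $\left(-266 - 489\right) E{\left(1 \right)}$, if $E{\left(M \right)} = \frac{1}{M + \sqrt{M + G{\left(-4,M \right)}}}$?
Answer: $\frac{755}{36} - \frac{755 \sqrt{37}}{36} \approx -106.6$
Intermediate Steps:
$G{\left(l,Z \right)} = 20 - 4 l$ ($G{\left(l,Z \right)} = \left(-5 + l\right) \left(-4\right) = 20 - 4 l$)
$E{\left(M \right)} = \frac{1}{M + \sqrt{36 + M}}$ ($E{\left(M \right)} = \frac{1}{M + \sqrt{M + \left(20 - -16\right)}} = \frac{1}{M + \sqrt{M + \left(20 + 16\right)}} = \frac{1}{M + \sqrt{M + 36}} = \frac{1}{M + \sqrt{36 + M}}$)
$\left(-266 - 489\right) E{\left(1 \right)} = \frac{-266 - 489}{1 + \sqrt{36 + 1}} = - \frac{755}{1 + \sqrt{37}}$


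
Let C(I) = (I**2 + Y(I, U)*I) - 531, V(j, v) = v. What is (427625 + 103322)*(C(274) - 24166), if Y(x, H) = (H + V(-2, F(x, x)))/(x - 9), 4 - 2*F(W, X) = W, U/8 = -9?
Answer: 7058259159999/265 ≈ 2.6635e+10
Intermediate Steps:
U = -72 (U = 8*(-9) = -72)
F(W, X) = 2 - W/2
Y(x, H) = (2 + H - x/2)/(-9 + x) (Y(x, H) = (H + (2 - x/2))/(x - 9) = (2 + H - x/2)/(-9 + x))
C(I) = -531 + I**2 + I*(-70 - I/2)/(-9 + I) (C(I) = (I**2 + ((2 - 72 - I/2)/(-9 + I))*I) - 531 = (I**2 + ((-70 - I/2)/(-9 + I))*I) - 531 = (I**2 + I*(-70 - I/2)/(-9 + I)) - 531 = -531 + I**2 + I*(-70 - I/2)/(-9 + I))
(427625 + 103322)*(C(274) - 24166) = (427625 + 103322)*(((-531 + 274**2)*(-9 + 274) - 1/2*274*(140 + 274))/(-9 + 274) - 24166) = 530947*(((-531 + 75076)*265 - 1/2*274*414)/265 - 24166) = 530947*((74545*265 - 56718)/265 - 24166) = 530947*((19754425 - 56718)/265 - 24166) = 530947*((1/265)*19697707 - 24166) = 530947*(19697707/265 - 24166) = 530947*(13293717/265) = 7058259159999/265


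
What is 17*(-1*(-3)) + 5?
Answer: 56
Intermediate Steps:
17*(-1*(-3)) + 5 = 17*3 + 5 = 51 + 5 = 56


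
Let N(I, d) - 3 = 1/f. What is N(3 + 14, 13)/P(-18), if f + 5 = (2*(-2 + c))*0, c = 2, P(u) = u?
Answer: -7/45 ≈ -0.15556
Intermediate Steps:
f = -5 (f = -5 + (2*(-2 + 2))*0 = -5 + (2*0)*0 = -5 + 0*0 = -5 + 0 = -5)
N(I, d) = 14/5 (N(I, d) = 3 + 1/(-5) = 3 - 1/5 = 14/5)
N(3 + 14, 13)/P(-18) = (14/5)/(-18) = (14/5)*(-1/18) = -7/45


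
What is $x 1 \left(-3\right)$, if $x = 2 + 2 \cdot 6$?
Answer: $-42$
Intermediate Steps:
$x = 14$ ($x = 2 + 12 = 14$)
$x 1 \left(-3\right) = 14 \cdot 1 \left(-3\right) = 14 \left(-3\right) = -42$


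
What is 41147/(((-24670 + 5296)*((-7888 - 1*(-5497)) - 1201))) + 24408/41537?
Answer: 1700296209403/2890618314096 ≈ 0.58821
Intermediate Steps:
41147/(((-24670 + 5296)*((-7888 - 1*(-5497)) - 1201))) + 24408/41537 = 41147/((-19374*((-7888 + 5497) - 1201))) + 24408*(1/41537) = 41147/((-19374*(-2391 - 1201))) + 24408/41537 = 41147/((-19374*(-3592))) + 24408/41537 = 41147/69591408 + 24408/41537 = 1700296209403/2890618314096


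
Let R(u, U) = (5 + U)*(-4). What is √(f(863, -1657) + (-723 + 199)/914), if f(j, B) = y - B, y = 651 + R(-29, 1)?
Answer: √476891382/457 ≈ 47.785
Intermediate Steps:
R(u, U) = -20 - 4*U
y = 627 (y = 651 + (-20 - 4*1) = 651 + (-20 - 4) = 651 - 24 = 627)
f(j, B) = 627 - B
√(f(863, -1657) + (-723 + 199)/914) = √((627 - 1*(-1657)) + (-723 + 199)/914) = √((627 + 1657) + (1/914)*(-524)) = √(2284 - 262/457) = √(1043526/457) = √476891382/457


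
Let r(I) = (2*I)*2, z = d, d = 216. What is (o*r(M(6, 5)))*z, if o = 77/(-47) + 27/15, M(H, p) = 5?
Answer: 32832/47 ≈ 698.55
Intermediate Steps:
o = 38/235 (o = 77*(-1/47) + 27*(1/15) = -77/47 + 9/5 = 38/235 ≈ 0.16170)
z = 216
r(I) = 4*I
(o*r(M(6, 5)))*z = (38*(4*5)/235)*216 = ((38/235)*20)*216 = (152/47)*216 = 32832/47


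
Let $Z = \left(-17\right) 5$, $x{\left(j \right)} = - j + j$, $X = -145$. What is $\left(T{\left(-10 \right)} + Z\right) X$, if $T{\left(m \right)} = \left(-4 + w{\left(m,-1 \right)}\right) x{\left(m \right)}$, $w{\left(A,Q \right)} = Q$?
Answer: $12325$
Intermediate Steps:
$x{\left(j \right)} = 0$
$T{\left(m \right)} = 0$ ($T{\left(m \right)} = \left(-4 - 1\right) 0 = \left(-5\right) 0 = 0$)
$Z = -85$
$\left(T{\left(-10 \right)} + Z\right) X = \left(0 - 85\right) \left(-145\right) = \left(-85\right) \left(-145\right) = 12325$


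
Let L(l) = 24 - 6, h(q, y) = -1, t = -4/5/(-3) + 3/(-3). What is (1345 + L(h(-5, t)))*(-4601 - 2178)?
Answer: -9239777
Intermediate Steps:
t = -11/15 (t = -4*⅕*(-⅓) + 3*(-⅓) = -⅘*(-⅓) - 1 = 4/15 - 1 = -11/15 ≈ -0.73333)
L(l) = 18
(1345 + L(h(-5, t)))*(-4601 - 2178) = (1345 + 18)*(-4601 - 2178) = 1363*(-6779) = -9239777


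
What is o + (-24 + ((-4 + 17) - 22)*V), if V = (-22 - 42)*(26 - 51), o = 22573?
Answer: 8149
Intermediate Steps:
V = 1600 (V = -64*(-25) = 1600)
o + (-24 + ((-4 + 17) - 22)*V) = 22573 + (-24 + ((-4 + 17) - 22)*1600) = 22573 + (-24 + (13 - 22)*1600) = 22573 + (-24 - 9*1600) = 22573 + (-24 - 14400) = 22573 - 14424 = 8149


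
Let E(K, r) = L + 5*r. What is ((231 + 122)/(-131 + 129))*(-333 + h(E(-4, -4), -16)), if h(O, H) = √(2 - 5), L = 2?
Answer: 117549/2 - 353*I*√3/2 ≈ 58775.0 - 305.71*I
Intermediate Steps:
E(K, r) = 2 + 5*r
h(O, H) = I*√3 (h(O, H) = √(-3) = I*√3)
((231 + 122)/(-131 + 129))*(-333 + h(E(-4, -4), -16)) = ((231 + 122)/(-131 + 129))*(-333 + I*√3) = (353/(-2))*(-333 + I*√3) = (353*(-½))*(-333 + I*√3) = -353*(-333 + I*√3)/2 = 117549/2 - 353*I*√3/2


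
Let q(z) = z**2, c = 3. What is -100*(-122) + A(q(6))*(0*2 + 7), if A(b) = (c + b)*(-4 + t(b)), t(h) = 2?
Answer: 11654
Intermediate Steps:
A(b) = -6 - 2*b (A(b) = (3 + b)*(-4 + 2) = (3 + b)*(-2) = -6 - 2*b)
-100*(-122) + A(q(6))*(0*2 + 7) = -100*(-122) + (-6 - 2*6**2)*(0*2 + 7) = 12200 + (-6 - 2*36)*(0 + 7) = 12200 + (-6 - 72)*7 = 12200 - 78*7 = 12200 - 546 = 11654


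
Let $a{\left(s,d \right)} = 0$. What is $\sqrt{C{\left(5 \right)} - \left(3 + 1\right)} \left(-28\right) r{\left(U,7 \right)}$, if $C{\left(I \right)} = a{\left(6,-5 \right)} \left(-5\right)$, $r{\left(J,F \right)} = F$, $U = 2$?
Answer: $- 392 i \approx - 392.0 i$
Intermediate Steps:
$C{\left(I \right)} = 0$ ($C{\left(I \right)} = 0 \left(-5\right) = 0$)
$\sqrt{C{\left(5 \right)} - \left(3 + 1\right)} \left(-28\right) r{\left(U,7 \right)} = \sqrt{0 - \left(3 + 1\right)} \left(-28\right) 7 = \sqrt{0 - 4} \left(-28\right) 7 = \sqrt{-4} \left(-28\right) 7 = 2 i \left(-28\right) 7 = - 56 i 7 = - 392 i$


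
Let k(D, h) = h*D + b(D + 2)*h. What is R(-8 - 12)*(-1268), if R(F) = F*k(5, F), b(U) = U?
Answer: -6086400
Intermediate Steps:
k(D, h) = D*h + h*(2 + D) (k(D, h) = h*D + (D + 2)*h = D*h + (2 + D)*h = D*h + h*(2 + D))
R(F) = 12*F² (R(F) = F*(2*F*(1 + 5)) = F*(2*F*6) = F*(12*F) = 12*F²)
R(-8 - 12)*(-1268) = (12*(-8 - 12)²)*(-1268) = (12*(-20)²)*(-1268) = (12*400)*(-1268) = 4800*(-1268) = -6086400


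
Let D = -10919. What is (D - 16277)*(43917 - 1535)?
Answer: -1152620872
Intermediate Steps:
(D - 16277)*(43917 - 1535) = (-10919 - 16277)*(43917 - 1535) = -27196*42382 = -1152620872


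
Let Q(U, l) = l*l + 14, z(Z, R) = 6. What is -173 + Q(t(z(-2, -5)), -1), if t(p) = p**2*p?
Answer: -158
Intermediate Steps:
t(p) = p**3
Q(U, l) = 14 + l**2 (Q(U, l) = l**2 + 14 = 14 + l**2)
-173 + Q(t(z(-2, -5)), -1) = -173 + (14 + (-1)**2) = -173 + (14 + 1) = -173 + 15 = -158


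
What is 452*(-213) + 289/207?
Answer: -19928843/207 ≈ -96275.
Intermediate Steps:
452*(-213) + 289/207 = -96276 + 289*(1/207) = -96276 + 289/207 = -19928843/207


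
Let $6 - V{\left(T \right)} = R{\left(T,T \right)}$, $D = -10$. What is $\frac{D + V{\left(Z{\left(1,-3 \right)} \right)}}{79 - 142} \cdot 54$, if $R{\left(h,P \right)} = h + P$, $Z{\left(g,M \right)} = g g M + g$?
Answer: $0$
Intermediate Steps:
$Z{\left(g,M \right)} = g + M g^{2}$ ($Z{\left(g,M \right)} = g^{2} M + g = M g^{2} + g = g + M g^{2}$)
$R{\left(h,P \right)} = P + h$
$V{\left(T \right)} = 6 - 2 T$ ($V{\left(T \right)} = 6 - \left(T + T\right) = 6 - 2 T$)
$\frac{D + V{\left(Z{\left(1,-3 \right)} \right)}}{79 - 142} \cdot 54 = \frac{-10 + \left(6 - 2 \cdot 1 \left(1 - 3\right)\right)}{79 - 142} \cdot 54 = \frac{-10 + \left(6 - 2 \cdot 1 \left(1 - 3\right)\right)}{-63} \cdot 54 = \left(-10 + \left(6 - 2 \cdot 1 \left(-2\right)\right)\right) \left(- \frac{1}{63}\right) 54 = \left(-10 + \left(6 - -4\right)\right) \left(- \frac{1}{63}\right) 54 = \left(-10 + \left(6 + 4\right)\right) \left(- \frac{1}{63}\right) 54 = \left(-10 + 10\right) \left(- \frac{1}{63}\right) 54 = 0 \left(- \frac{1}{63}\right) 54 = 0 \cdot 54 = 0$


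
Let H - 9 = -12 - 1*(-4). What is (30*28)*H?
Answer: 840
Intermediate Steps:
H = 1 (H = 9 + (-12 - 1*(-4)) = 9 + (-12 + 4) = 9 - 8 = 1)
(30*28)*H = (30*28)*1 = 840*1 = 840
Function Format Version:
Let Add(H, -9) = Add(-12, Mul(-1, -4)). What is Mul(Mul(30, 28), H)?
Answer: 840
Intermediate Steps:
H = 1 (H = Add(9, Add(-12, Mul(-1, -4))) = Add(9, Add(-12, 4)) = Add(9, -8) = 1)
Mul(Mul(30, 28), H) = Mul(Mul(30, 28), 1) = Mul(840, 1) = 840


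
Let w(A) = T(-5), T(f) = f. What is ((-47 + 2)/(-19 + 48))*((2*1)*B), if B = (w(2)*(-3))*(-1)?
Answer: 1350/29 ≈ 46.552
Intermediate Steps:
w(A) = -5
B = -15 (B = -5*(-3)*(-1) = 15*(-1) = -15)
((-47 + 2)/(-19 + 48))*((2*1)*B) = ((-47 + 2)/(-19 + 48))*((2*1)*(-15)) = (-45/29)*(2*(-15)) = -45*1/29*(-30) = -45/29*(-30) = 1350/29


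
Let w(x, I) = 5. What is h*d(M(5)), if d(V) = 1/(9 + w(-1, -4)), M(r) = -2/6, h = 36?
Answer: 18/7 ≈ 2.5714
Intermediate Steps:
M(r) = -1/3 (M(r) = -2*1/6 = -1/3)
d(V) = 1/14 (d(V) = 1/(9 + 5) = 1/14)
h*d(M(5)) = 36*(1/14) = 18/7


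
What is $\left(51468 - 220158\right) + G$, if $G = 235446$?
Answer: $66756$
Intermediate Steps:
$\left(51468 - 220158\right) + G = \left(51468 - 220158\right) + 235446 = -168690 + 235446 = 66756$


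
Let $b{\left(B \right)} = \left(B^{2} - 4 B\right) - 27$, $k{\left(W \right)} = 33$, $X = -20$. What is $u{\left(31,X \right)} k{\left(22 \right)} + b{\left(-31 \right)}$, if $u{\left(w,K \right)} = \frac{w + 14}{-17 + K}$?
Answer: $\frac{37661}{37} \approx 1017.9$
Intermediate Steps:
$u{\left(w,K \right)} = \frac{14 + w}{-17 + K}$
$b{\left(B \right)} = -27 + B^{2} - 4 B$
$u{\left(31,X \right)} k{\left(22 \right)} + b{\left(-31 \right)} = \frac{14 + 31}{-17 - 20} \cdot 33 - \left(-97 - 961\right) = \frac{1}{-37} \cdot 45 \cdot 33 + \left(-27 + 961 + 124\right) = \left(- \frac{1}{37}\right) 45 \cdot 33 + 1058 = \left(- \frac{45}{37}\right) 33 + 1058 = - \frac{1485}{37} + 1058 = \frac{37661}{37}$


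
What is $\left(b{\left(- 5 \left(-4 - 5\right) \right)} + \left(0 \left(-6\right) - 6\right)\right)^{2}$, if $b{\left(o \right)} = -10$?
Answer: $256$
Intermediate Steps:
$\left(b{\left(- 5 \left(-4 - 5\right) \right)} + \left(0 \left(-6\right) - 6\right)\right)^{2} = \left(-10 + \left(0 \left(-6\right) - 6\right)\right)^{2} = \left(-10 + \left(0 - 6\right)\right)^{2} = \left(-10 - 6\right)^{2} = \left(-16\right)^{2} = 256$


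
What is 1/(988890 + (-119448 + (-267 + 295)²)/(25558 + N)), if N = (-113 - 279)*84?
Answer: 3685/3644118982 ≈ 1.0112e-6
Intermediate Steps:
N = -32928 (N = -392*84 = -32928)
1/(988890 + (-119448 + (-267 + 295)²)/(25558 + N)) = 1/(988890 + (-119448 + (-267 + 295)²)/(25558 - 32928)) = 1/(988890 + (-119448 + 28²)/(-7370)) = 1/(988890 + (-119448 + 784)*(-1/7370)) = 1/(988890 - 118664*(-1/7370)) = 1/(988890 + 59332/3685) = 1/(3644118982/3685) = 3685/3644118982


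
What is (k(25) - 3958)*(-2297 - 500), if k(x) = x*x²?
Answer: -32632599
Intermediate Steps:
k(x) = x³
(k(25) - 3958)*(-2297 - 500) = (25³ - 3958)*(-2297 - 500) = (15625 - 3958)*(-2797) = 11667*(-2797) = -32632599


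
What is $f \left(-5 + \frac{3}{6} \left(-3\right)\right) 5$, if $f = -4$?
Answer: $130$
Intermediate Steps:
$f \left(-5 + \frac{3}{6} \left(-3\right)\right) 5 = - 4 \left(-5 + \frac{3}{6} \left(-3\right)\right) 5 = - 4 \left(-5 + 3 \cdot \frac{1}{6} \left(-3\right)\right) 5 = - 4 \left(-5 + \frac{1}{2} \left(-3\right)\right) 5 = - 4 \left(-5 - \frac{3}{2}\right) 5 = \left(-4\right) \left(- \frac{13}{2}\right) 5 = 26 \cdot 5 = 130$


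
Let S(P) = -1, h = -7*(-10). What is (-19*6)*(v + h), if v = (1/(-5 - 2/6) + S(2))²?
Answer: -1042017/128 ≈ -8140.8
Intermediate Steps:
h = 70
v = 361/256 (v = (1/(-5 - 2/6) - 1)² = (1/(-5 - 2*⅙) - 1)² = (1/(-5 - ⅓) - 1)² = (1/(-16/3) - 1)² = (-3/16 - 1)² = (-19/16)² = 361/256 ≈ 1.4102)
(-19*6)*(v + h) = (-19*6)*(361/256 + 70) = -114*18281/256 = -1042017/128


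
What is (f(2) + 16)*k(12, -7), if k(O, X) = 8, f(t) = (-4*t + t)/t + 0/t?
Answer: 104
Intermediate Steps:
f(t) = -3 (f(t) = (-3*t)/t + 0 = -3 + 0 = -3)
(f(2) + 16)*k(12, -7) = (-3 + 16)*8 = 13*8 = 104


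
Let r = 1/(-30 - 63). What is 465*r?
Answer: -5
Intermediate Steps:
r = -1/93 (r = 1/(-93) = -1/93 ≈ -0.010753)
465*r = 465*(-1/93) = -5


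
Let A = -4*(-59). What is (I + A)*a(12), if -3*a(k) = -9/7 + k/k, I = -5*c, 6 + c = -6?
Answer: 592/21 ≈ 28.190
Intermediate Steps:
c = -12 (c = -6 - 6 = -12)
I = 60 (I = -5*(-12) = 60)
A = 236
a(k) = 2/21 (a(k) = -(-9/7 + k/k)/3 = -(-9*⅐ + 1)/3 = -(-9/7 + 1)/3 = -⅓*(-2/7) = 2/21)
(I + A)*a(12) = (60 + 236)*(2/21) = 296*(2/21) = 592/21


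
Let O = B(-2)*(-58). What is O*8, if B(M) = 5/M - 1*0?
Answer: 1160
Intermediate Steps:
B(M) = 5/M (B(M) = 5/M + 0 = 5/M)
O = 145 (O = (5/(-2))*(-58) = (5*(-½))*(-58) = -5/2*(-58) = 145)
O*8 = 145*8 = 1160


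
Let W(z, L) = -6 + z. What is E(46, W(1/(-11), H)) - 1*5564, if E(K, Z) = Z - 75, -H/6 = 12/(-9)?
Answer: -62096/11 ≈ -5645.1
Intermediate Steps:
H = 8 (H = -72/(-9) = -72*(-1)/9 = -6*(-4/3) = 8)
E(K, Z) = -75 + Z
E(46, W(1/(-11), H)) - 1*5564 = (-75 + (-6 + 1/(-11))) - 1*5564 = (-75 + (-6 - 1/11)) - 5564 = (-75 - 67/11) - 5564 = -892/11 - 5564 = -62096/11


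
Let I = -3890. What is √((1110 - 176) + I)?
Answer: 2*I*√739 ≈ 54.369*I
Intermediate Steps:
√((1110 - 176) + I) = √((1110 - 176) - 3890) = √(934 - 3890) = √(-2956) = 2*I*√739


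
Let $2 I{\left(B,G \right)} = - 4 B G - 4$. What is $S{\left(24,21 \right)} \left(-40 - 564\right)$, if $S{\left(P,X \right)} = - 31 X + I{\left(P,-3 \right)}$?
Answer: $307436$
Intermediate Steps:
$I{\left(B,G \right)} = -2 - 2 B G$ ($I{\left(B,G \right)} = \frac{- 4 B G - 4}{2} = \frac{-4 - 4 B G}{2} = -2 - 2 B G$)
$S{\left(P,X \right)} = -2 - 31 X + 6 P$ ($S{\left(P,X \right)} = - 31 X - \left(2 + 2 P \left(-3\right)\right) = - 31 X + \left(-2 + 6 P\right) = -2 - 31 X + 6 P$)
$S{\left(24,21 \right)} \left(-40 - 564\right) = \left(-2 - 651 + 6 \cdot 24\right) \left(-40 - 564\right) = \left(-2 - 651 + 144\right) \left(-604\right) = \left(-509\right) \left(-604\right) = 307436$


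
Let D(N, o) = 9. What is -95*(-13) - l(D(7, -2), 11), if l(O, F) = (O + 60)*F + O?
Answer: 467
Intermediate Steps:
l(O, F) = O + F*(60 + O) (l(O, F) = (60 + O)*F + O = F*(60 + O) + O = O + F*(60 + O))
-95*(-13) - l(D(7, -2), 11) = -95*(-13) - (9 + 60*11 + 11*9) = 1235 - (9 + 660 + 99) = 1235 - 1*768 = 1235 - 768 = 467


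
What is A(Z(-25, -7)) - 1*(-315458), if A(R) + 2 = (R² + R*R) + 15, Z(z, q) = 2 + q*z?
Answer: 378129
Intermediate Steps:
A(R) = 13 + 2*R² (A(R) = -2 + ((R² + R*R) + 15) = -2 + ((R² + R²) + 15) = -2 + (2*R² + 15) = -2 + (15 + 2*R²) = 13 + 2*R²)
A(Z(-25, -7)) - 1*(-315458) = (13 + 2*(2 - 7*(-25))²) - 1*(-315458) = (13 + 2*(2 + 175)²) + 315458 = (13 + 2*177²) + 315458 = (13 + 2*31329) + 315458 = (13 + 62658) + 315458 = 62671 + 315458 = 378129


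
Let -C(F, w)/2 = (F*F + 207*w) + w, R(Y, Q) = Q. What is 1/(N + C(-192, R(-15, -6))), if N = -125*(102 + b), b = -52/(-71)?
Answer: -71/5969222 ≈ -1.1894e-5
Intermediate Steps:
b = 52/71 (b = -52*(-1/71) = 52/71 ≈ 0.73239)
C(F, w) = -416*w - 2*F**2 (C(F, w) = -2*((F*F + 207*w) + w) = -2*((F**2 + 207*w) + w) = -2*(F**2 + 208*w) = -416*w - 2*F**2)
N = -911750/71 (N = -125*(102 + 52/71) = -125*7294/71 = -911750/71 ≈ -12842.)
1/(N + C(-192, R(-15, -6))) = 1/(-911750/71 + (-416*(-6) - 2*(-192)**2)) = 1/(-911750/71 + (2496 - 2*36864)) = 1/(-911750/71 + (2496 - 73728)) = 1/(-911750/71 - 71232) = 1/(-5969222/71) = -71/5969222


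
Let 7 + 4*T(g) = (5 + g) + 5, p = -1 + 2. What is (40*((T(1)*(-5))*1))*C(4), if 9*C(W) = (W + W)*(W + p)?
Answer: -8000/9 ≈ -888.89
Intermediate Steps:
p = 1
T(g) = ¾ + g/4 (T(g) = -7/4 + ((5 + g) + 5)/4 = -7/4 + (10 + g)/4 = -7/4 + (5/2 + g/4) = ¾ + g/4)
C(W) = 2*W*(1 + W)/9 (C(W) = ((W + W)*(W + 1))/9 = ((2*W)*(1 + W))/9 = (2*W*(1 + W))/9 = 2*W*(1 + W)/9)
(40*((T(1)*(-5))*1))*C(4) = (40*(((¾ + (¼)*1)*(-5))*1))*((2/9)*4*(1 + 4)) = (40*(((¾ + ¼)*(-5))*1))*((2/9)*4*5) = (40*((1*(-5))*1))*(40/9) = (40*(-5*1))*(40/9) = (40*(-5))*(40/9) = -200*40/9 = -8000/9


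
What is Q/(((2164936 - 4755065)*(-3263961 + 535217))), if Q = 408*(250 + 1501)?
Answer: 89301/883474870997 ≈ 1.0108e-7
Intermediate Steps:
Q = 714408 (Q = 408*1751 = 714408)
Q/(((2164936 - 4755065)*(-3263961 + 535217))) = 714408/(((2164936 - 4755065)*(-3263961 + 535217))) = 714408/((-2590129*(-2728744))) = 714408/7067798967976 = 714408*(1/7067798967976) = 89301/883474870997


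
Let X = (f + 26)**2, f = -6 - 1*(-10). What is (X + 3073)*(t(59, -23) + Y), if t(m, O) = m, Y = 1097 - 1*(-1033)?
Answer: 8696897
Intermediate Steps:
Y = 2130 (Y = 1097 + 1033 = 2130)
f = 4 (f = -6 + 10 = 4)
X = 900 (X = (4 + 26)**2 = 30**2 = 900)
(X + 3073)*(t(59, -23) + Y) = (900 + 3073)*(59 + 2130) = 3973*2189 = 8696897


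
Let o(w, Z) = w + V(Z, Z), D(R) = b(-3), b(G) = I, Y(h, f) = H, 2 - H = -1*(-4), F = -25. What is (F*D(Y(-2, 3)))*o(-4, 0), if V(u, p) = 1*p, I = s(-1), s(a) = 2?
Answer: 200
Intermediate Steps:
H = -2 (H = 2 - (-1)*(-4) = 2 - 1*4 = 2 - 4 = -2)
I = 2
V(u, p) = p
Y(h, f) = -2
b(G) = 2
D(R) = 2
o(w, Z) = Z + w (o(w, Z) = w + Z = Z + w)
(F*D(Y(-2, 3)))*o(-4, 0) = (-25*2)*(0 - 4) = -50*(-4) = 200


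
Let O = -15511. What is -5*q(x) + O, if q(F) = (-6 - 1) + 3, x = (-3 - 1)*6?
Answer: -15491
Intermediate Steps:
x = -24 (x = -4*6 = -24)
q(F) = -4 (q(F) = -7 + 3 = -4)
-5*q(x) + O = -5*(-4) - 15511 = 20 - 15511 = -15491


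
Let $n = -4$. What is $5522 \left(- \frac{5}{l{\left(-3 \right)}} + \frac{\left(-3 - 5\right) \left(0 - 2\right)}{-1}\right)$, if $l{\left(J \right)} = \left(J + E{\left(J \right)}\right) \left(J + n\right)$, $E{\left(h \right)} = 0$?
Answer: $- \frac{1883002}{21} \approx -89667.0$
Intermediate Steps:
$l{\left(J \right)} = J \left(-4 + J\right)$ ($l{\left(J \right)} = \left(J + 0\right) \left(J - 4\right) = J \left(-4 + J\right)$)
$5522 \left(- \frac{5}{l{\left(-3 \right)}} + \frac{\left(-3 - 5\right) \left(0 - 2\right)}{-1}\right) = 5522 \left(- \frac{5}{\left(-3\right) \left(-4 - 3\right)} + \frac{\left(-3 - 5\right) \left(0 - 2\right)}{-1}\right) = 5522 \left(- \frac{5}{\left(-3\right) \left(-7\right)} + \left(-8\right) \left(-2\right) \left(-1\right)\right) = 5522 \left(- \frac{5}{21} + 16 \left(-1\right)\right) = 5522 \left(\left(-5\right) \frac{1}{21} - 16\right) = 5522 \left(- \frac{5}{21} - 16\right) = 5522 \left(- \frac{341}{21}\right) = - \frac{1883002}{21}$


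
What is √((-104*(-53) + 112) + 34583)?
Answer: √40207 ≈ 200.52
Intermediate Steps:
√((-104*(-53) + 112) + 34583) = √((5512 + 112) + 34583) = √(5624 + 34583) = √40207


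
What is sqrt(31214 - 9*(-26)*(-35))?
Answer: 4*sqrt(1439) ≈ 151.74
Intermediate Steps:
sqrt(31214 - 9*(-26)*(-35)) = sqrt(31214 + 234*(-35)) = sqrt(31214 - 8190) = sqrt(23024) = 4*sqrt(1439)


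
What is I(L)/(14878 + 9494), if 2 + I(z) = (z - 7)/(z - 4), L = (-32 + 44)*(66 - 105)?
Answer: -469/11503584 ≈ -4.0770e-5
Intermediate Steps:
L = -468 (L = 12*(-39) = -468)
I(z) = -2 + (-7 + z)/(-4 + z) (I(z) = -2 + (z - 7)/(z - 4) = -2 + (-7 + z)/(-4 + z))
I(L)/(14878 + 9494) = ((1 - 1*(-468))/(-4 - 468))/(14878 + 9494) = ((1 + 468)/(-472))/24372 = -1/472*469*(1/24372) = -469/472*1/24372 = -469/11503584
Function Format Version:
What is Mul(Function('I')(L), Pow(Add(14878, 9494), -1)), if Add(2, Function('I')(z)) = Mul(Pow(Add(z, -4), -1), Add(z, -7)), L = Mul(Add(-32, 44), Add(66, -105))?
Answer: Rational(-469, 11503584) ≈ -4.0770e-5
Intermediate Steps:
L = -468 (L = Mul(12, -39) = -468)
Function('I')(z) = Add(-2, Mul(Pow(Add(-4, z), -1), Add(-7, z))) (Function('I')(z) = Add(-2, Mul(Pow(Add(z, -4), -1), Add(z, -7))) = Add(-2, Mul(Pow(Add(-4, z), -1), Add(-7, z))))
Mul(Function('I')(L), Pow(Add(14878, 9494), -1)) = Mul(Mul(Pow(Add(-4, -468), -1), Add(1, Mul(-1, -468))), Pow(Add(14878, 9494), -1)) = Mul(Mul(Pow(-472, -1), Add(1, 468)), Pow(24372, -1)) = Mul(Mul(Rational(-1, 472), 469), Rational(1, 24372)) = Mul(Rational(-469, 472), Rational(1, 24372)) = Rational(-469, 11503584)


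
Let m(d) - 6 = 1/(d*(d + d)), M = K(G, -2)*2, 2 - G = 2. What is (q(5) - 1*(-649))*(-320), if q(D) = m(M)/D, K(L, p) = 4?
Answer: -416129/2 ≈ -2.0806e+5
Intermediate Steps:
G = 0 (G = 2 - 1*2 = 2 - 2 = 0)
M = 8 (M = 4*2 = 8)
m(d) = 6 + 1/(2*d²) (m(d) = 6 + 1/(d*(d + d)) = 6 + 1/(d*(2*d)) = 6 + 1/(2*d²))
q(D) = 769/(128*D) (q(D) = (6 + (½)/8²)/D = (6 + (½)*(1/64))/D = (6 + 1/128)/D = 769/(128*D))
(q(5) - 1*(-649))*(-320) = ((769/128)/5 - 1*(-649))*(-320) = ((769/128)*(⅕) + 649)*(-320) = (769/640 + 649)*(-320) = (416129/640)*(-320) = -416129/2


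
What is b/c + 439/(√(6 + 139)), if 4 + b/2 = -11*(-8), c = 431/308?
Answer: 51744/431 + 439*√145/145 ≈ 156.51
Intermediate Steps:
c = 431/308 (c = 431*(1/308) = 431/308 ≈ 1.3994)
b = 168 (b = -8 + 2*(-11*(-8)) = -8 + 2*88 = -8 + 176 = 168)
b/c + 439/(√(6 + 139)) = 168/(431/308) + 439/(√(6 + 139)) = 168*(308/431) + 439/(√145) = 51744/431 + 439*(√145/145) = 51744/431 + 439*√145/145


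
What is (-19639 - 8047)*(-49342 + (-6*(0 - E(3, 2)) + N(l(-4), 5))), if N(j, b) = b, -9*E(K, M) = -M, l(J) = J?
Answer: 4097721802/3 ≈ 1.3659e+9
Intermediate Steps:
E(K, M) = M/9 (E(K, M) = -(-1)*M/9 = M/9)
(-19639 - 8047)*(-49342 + (-6*(0 - E(3, 2)) + N(l(-4), 5))) = (-19639 - 8047)*(-49342 + (-6*(0 - 2/9) + 5)) = -27686*(-49342 + (-6*(0 - 1*2/9) + 5)) = -27686*(-49342 + (-6*(0 - 2/9) + 5)) = -27686*(-49342 + (-6*(-2/9) + 5)) = -27686*(-49342 + (4/3 + 5)) = -27686*(-49342 + 19/3) = -27686*(-148007/3) = 4097721802/3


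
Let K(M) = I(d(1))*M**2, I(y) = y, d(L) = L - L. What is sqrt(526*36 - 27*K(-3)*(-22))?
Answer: 6*sqrt(526) ≈ 137.61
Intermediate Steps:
d(L) = 0
K(M) = 0 (K(M) = 0*M**2 = 0)
sqrt(526*36 - 27*K(-3)*(-22)) = sqrt(526*36 - 27*0*(-22)) = sqrt(18936 + 0*(-22)) = sqrt(18936 + 0) = sqrt(18936) = 6*sqrt(526)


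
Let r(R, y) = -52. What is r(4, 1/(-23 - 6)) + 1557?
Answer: 1505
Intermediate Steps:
r(4, 1/(-23 - 6)) + 1557 = -52 + 1557 = 1505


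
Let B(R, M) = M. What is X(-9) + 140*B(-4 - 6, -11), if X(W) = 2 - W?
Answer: -1529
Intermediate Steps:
X(-9) + 140*B(-4 - 6, -11) = (2 - 1*(-9)) + 140*(-11) = (2 + 9) - 1540 = 11 - 1540 = -1529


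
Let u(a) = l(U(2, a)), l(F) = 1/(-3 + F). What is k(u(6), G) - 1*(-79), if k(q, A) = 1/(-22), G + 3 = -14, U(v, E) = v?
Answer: 1737/22 ≈ 78.955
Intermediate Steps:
G = -17 (G = -3 - 14 = -17)
u(a) = -1 (u(a) = 1/(-3 + 2) = 1/(-1) = -1)
k(q, A) = -1/22
k(u(6), G) - 1*(-79) = -1/22 - 1*(-79) = -1/22 + 79 = 1737/22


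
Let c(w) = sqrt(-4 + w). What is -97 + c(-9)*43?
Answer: -97 + 43*I*sqrt(13) ≈ -97.0 + 155.04*I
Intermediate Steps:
-97 + c(-9)*43 = -97 + sqrt(-4 - 9)*43 = -97 + sqrt(-13)*43 = -97 + (I*sqrt(13))*43 = -97 + 43*I*sqrt(13)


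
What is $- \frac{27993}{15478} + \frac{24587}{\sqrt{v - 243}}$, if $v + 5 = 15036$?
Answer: $- \frac{27993}{15478} + \frac{24587 \sqrt{3697}}{7394} \approx 200.38$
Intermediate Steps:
$v = 15031$ ($v = -5 + 15036 = 15031$)
$- \frac{27993}{15478} + \frac{24587}{\sqrt{v - 243}} = - \frac{27993}{15478} + \frac{24587}{\sqrt{15031 - 243}} = \left(-27993\right) \frac{1}{15478} + \frac{24587}{\sqrt{14788}} = - \frac{27993}{15478} + \frac{24587}{2 \sqrt{3697}} = - \frac{27993}{15478} + 24587 \frac{\sqrt{3697}}{7394} = - \frac{27993}{15478} + \frac{24587 \sqrt{3697}}{7394}$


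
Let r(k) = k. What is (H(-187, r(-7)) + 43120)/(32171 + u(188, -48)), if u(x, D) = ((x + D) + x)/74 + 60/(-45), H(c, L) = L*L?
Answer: 4791759/3571325 ≈ 1.3417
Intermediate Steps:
H(c, L) = L²
u(x, D) = -4/3 + x/37 + D/74 (u(x, D) = ((D + x) + x)*(1/74) + 60*(-1/45) = (D + 2*x)*(1/74) - 4/3 = (x/37 + D/74) - 4/3 = -4/3 + x/37 + D/74)
(H(-187, r(-7)) + 43120)/(32171 + u(188, -48)) = ((-7)² + 43120)/(32171 + (-4/3 + (1/37)*188 + (1/74)*(-48))) = (49 + 43120)/(32171 + (-4/3 + 188/37 - 24/37)) = 43169/(32171 + 344/111) = 43169/(3571325/111) = 43169*(111/3571325) = 4791759/3571325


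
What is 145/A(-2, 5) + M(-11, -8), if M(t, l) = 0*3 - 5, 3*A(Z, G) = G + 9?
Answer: 365/14 ≈ 26.071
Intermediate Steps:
A(Z, G) = 3 + G/3 (A(Z, G) = (G + 9)/3 = (9 + G)/3 = 3 + G/3)
M(t, l) = -5 (M(t, l) = 0 - 5 = -5)
145/A(-2, 5) + M(-11, -8) = 145/(3 + (⅓)*5) - 5 = 145/(3 + 5/3) - 5 = 145/(14/3) - 5 = (3/14)*145 - 5 = 435/14 - 5 = 365/14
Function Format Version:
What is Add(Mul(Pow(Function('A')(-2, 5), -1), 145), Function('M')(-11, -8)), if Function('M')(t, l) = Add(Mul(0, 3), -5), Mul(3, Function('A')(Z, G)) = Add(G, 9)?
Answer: Rational(365, 14) ≈ 26.071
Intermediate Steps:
Function('A')(Z, G) = Add(3, Mul(Rational(1, 3), G)) (Function('A')(Z, G) = Mul(Rational(1, 3), Add(G, 9)) = Mul(Rational(1, 3), Add(9, G)) = Add(3, Mul(Rational(1, 3), G)))
Function('M')(t, l) = -5 (Function('M')(t, l) = Add(0, -5) = -5)
Add(Mul(Pow(Function('A')(-2, 5), -1), 145), Function('M')(-11, -8)) = Add(Mul(Pow(Add(3, Mul(Rational(1, 3), 5)), -1), 145), -5) = Add(Mul(Pow(Add(3, Rational(5, 3)), -1), 145), -5) = Add(Mul(Pow(Rational(14, 3), -1), 145), -5) = Add(Mul(Rational(3, 14), 145), -5) = Add(Rational(435, 14), -5) = Rational(365, 14)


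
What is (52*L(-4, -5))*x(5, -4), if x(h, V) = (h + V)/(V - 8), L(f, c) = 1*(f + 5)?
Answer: -13/3 ≈ -4.3333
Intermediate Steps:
L(f, c) = 5 + f (L(f, c) = 1*(5 + f) = 5 + f)
x(h, V) = (V + h)/(-8 + V)
(52*L(-4, -5))*x(5, -4) = (52*(5 - 4))*((-4 + 5)/(-8 - 4)) = (52*1)*(1/(-12)) = 52*(-1/12*1) = 52*(-1/12) = -13/3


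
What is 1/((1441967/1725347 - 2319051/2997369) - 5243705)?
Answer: -1723833870681/9039276179879480063 ≈ -1.9070e-7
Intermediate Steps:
1/((1441967/1725347 - 2319051/2997369) - 5243705) = 1/((1441967*(1/1725347) - 2319051*1/2997369) - 5243705) = 1/((1441967/1725347 - 773017/999123) - 5243705) = 1/(106979833042/1723833870681 - 5243705) = 1/(-9039276179879480063/1723833870681) = -1723833870681/9039276179879480063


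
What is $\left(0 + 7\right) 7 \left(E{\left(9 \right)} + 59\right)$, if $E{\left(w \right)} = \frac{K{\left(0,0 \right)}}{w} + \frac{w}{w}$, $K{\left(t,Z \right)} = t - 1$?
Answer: $\frac{26411}{9} \approx 2934.6$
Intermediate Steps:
$K{\left(t,Z \right)} = -1 + t$
$E{\left(w \right)} = 1 - \frac{1}{w}$ ($E{\left(w \right)} = \frac{-1 + 0}{w} + \frac{w}{w} = - \frac{1}{w} + 1 = 1 - \frac{1}{w}$)
$\left(0 + 7\right) 7 \left(E{\left(9 \right)} + 59\right) = \left(0 + 7\right) 7 \left(\frac{-1 + 9}{9} + 59\right) = 7 \cdot 7 \left(\frac{1}{9} \cdot 8 + 59\right) = 49 \left(\frac{8}{9} + 59\right) = 49 \cdot \frac{539}{9} = \frac{26411}{9}$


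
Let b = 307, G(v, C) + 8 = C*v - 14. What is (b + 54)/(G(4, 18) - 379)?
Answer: -361/329 ≈ -1.0973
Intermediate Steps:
G(v, C) = -22 + C*v (G(v, C) = -8 + (C*v - 14) = -8 + (-14 + C*v) = -22 + C*v)
(b + 54)/(G(4, 18) - 379) = (307 + 54)/((-22 + 18*4) - 379) = 361/((-22 + 72) - 379) = 361/(50 - 379) = 361/(-329) = 361*(-1/329) = -361/329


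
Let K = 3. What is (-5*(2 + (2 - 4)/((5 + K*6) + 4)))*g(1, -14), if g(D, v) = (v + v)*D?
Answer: 7280/27 ≈ 269.63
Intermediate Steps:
g(D, v) = 2*D*v (g(D, v) = (2*v)*D = 2*D*v)
(-5*(2 + (2 - 4)/((5 + K*6) + 4)))*g(1, -14) = (-5*(2 + (2 - 4)/((5 + 3*6) + 4)))*(2*1*(-14)) = -5*(2 - 2/((5 + 18) + 4))*(-28) = -5*(2 - 2/(23 + 4))*(-28) = -5*(2 - 2/27)*(-28) = -5*52/27*(-28) = -260/27*(-28) = 7280/27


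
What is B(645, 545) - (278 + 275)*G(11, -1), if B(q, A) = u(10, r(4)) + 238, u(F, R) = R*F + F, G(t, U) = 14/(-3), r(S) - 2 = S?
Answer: 8666/3 ≈ 2888.7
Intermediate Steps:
r(S) = 2 + S
G(t, U) = -14/3 (G(t, U) = 14*(-⅓) = -14/3)
u(F, R) = F + F*R (u(F, R) = F*R + F = F + F*R)
B(q, A) = 308 (B(q, A) = 10*(1 + (2 + 4)) + 238 = 10*(1 + 6) + 238 = 10*7 + 238 = 70 + 238 = 308)
B(645, 545) - (278 + 275)*G(11, -1) = 308 - (278 + 275)*(-14)/3 = 308 - 553*(-14)/3 = 308 - 1*(-7742/3) = 308 + 7742/3 = 8666/3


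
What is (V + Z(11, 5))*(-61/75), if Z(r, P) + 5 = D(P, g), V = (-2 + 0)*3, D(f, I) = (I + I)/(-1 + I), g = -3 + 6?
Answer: 488/75 ≈ 6.5067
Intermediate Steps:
g = 3
D(f, I) = 2*I/(-1 + I) (D(f, I) = (2*I)/(-1 + I) = 2*I/(-1 + I))
V = -6 (V = -2*3 = -6)
Z(r, P) = -2 (Z(r, P) = -5 + 2*3/(-1 + 3) = -5 + 2*3/2 = -5 + 2*3*(1/2) = -5 + 3 = -2)
(V + Z(11, 5))*(-61/75) = (-6 - 2)*(-61/75) = -(-488)/75 = -8*(-61/75) = 488/75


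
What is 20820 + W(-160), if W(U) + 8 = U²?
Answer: 46412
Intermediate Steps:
W(U) = -8 + U²
20820 + W(-160) = 20820 + (-8 + (-160)²) = 20820 + (-8 + 25600) = 20820 + 25592 = 46412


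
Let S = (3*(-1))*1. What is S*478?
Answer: -1434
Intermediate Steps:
S = -3 (S = -3*1 = -3)
S*478 = -3*478 = -1434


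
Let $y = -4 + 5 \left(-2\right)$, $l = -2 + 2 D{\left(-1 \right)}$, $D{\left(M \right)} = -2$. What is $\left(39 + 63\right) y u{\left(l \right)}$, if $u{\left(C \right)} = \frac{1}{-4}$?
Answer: $357$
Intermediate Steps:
$l = -6$ ($l = -2 + 2 \left(-2\right) = -2 - 4 = -6$)
$y = -14$ ($y = -4 - 10 = -14$)
$u{\left(C \right)} = - \frac{1}{4}$
$\left(39 + 63\right) y u{\left(l \right)} = \left(39 + 63\right) \left(-14\right) \left(- \frac{1}{4}\right) = 102 \left(-14\right) \left(- \frac{1}{4}\right) = \left(-1428\right) \left(- \frac{1}{4}\right) = 357$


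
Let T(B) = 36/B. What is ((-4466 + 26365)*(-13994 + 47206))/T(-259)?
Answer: -47093295823/9 ≈ -5.2326e+9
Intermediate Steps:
((-4466 + 26365)*(-13994 + 47206))/T(-259) = ((-4466 + 26365)*(-13994 + 47206))/((36/(-259))) = (21899*33212)/((36*(-1/259))) = 727309588/(-36/259) = 727309588*(-259/36) = -47093295823/9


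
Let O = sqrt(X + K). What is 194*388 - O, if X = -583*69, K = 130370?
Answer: 75272 - sqrt(90143) ≈ 74972.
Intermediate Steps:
X = -40227
O = sqrt(90143) (O = sqrt(-40227 + 130370) = sqrt(90143) ≈ 300.24)
194*388 - O = 194*388 - sqrt(90143) = 75272 - sqrt(90143)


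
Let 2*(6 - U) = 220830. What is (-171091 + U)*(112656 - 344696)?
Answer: 65319260000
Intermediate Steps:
U = -110409 (U = 6 - 1/2*220830 = 6 - 110415 = -110409)
(-171091 + U)*(112656 - 344696) = (-171091 - 110409)*(112656 - 344696) = -281500*(-232040) = 65319260000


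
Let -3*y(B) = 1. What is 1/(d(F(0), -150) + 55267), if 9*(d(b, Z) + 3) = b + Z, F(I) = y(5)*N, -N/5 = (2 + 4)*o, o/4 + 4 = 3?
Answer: 9/497186 ≈ 1.8102e-5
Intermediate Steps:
o = -4 (o = -16 + 4*3 = -16 + 12 = -4)
N = 120 (N = -5*(2 + 4)*(-4) = -30*(-4) = -5*(-24) = 120)
y(B) = -1/3 (y(B) = -1/3*1 = -1/3)
F(I) = -40 (F(I) = -1/3*120 = -40)
d(b, Z) = -3 + Z/9 + b/9 (d(b, Z) = -3 + (b + Z)/9 = -3 + (Z + b)/9 = -3 + (Z/9 + b/9) = -3 + Z/9 + b/9)
1/(d(F(0), -150) + 55267) = 1/((-3 + (1/9)*(-150) + (1/9)*(-40)) + 55267) = 1/((-3 - 50/3 - 40/9) + 55267) = 1/(-217/9 + 55267) = 1/(497186/9) = 9/497186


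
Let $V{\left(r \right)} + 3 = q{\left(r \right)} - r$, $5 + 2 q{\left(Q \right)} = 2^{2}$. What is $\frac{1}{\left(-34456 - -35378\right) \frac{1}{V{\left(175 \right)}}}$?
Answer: $- \frac{357}{1844} \approx -0.1936$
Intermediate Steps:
$q{\left(Q \right)} = - \frac{1}{2}$ ($q{\left(Q \right)} = - \frac{5}{2} + \frac{2^{2}}{2} = - \frac{5}{2} + \frac{1}{2} \cdot 4 = - \frac{5}{2} + 2 = - \frac{1}{2}$)
$V{\left(r \right)} = - \frac{7}{2} - r$ ($V{\left(r \right)} = -3 - \left(\frac{1}{2} + r\right) = - \frac{7}{2} - r$)
$\frac{1}{\left(-34456 - -35378\right) \frac{1}{V{\left(175 \right)}}} = \frac{1}{\left(-34456 - -35378\right) \frac{1}{- \frac{7}{2} - 175}} = \frac{1}{\left(-34456 + 35378\right) \frac{1}{- \frac{7}{2} - 175}} = \frac{1}{922 \frac{1}{- \frac{357}{2}}} = \frac{1}{922 \left(- \frac{2}{357}\right)} = \frac{1}{- \frac{1844}{357}} = - \frac{357}{1844}$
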